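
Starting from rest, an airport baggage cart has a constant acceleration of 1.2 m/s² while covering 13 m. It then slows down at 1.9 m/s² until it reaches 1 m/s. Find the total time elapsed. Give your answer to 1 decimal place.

7.1 s

Phase 1 (accelerating): v₀ = 0 m/s, a = 1.2 m/s².
v² = v₀² + 2aΔx = 0² + 2·1.2·13 = 31.2 → v = 5.59 m/s
t = (v − v₀)/a = (5.59 − 0)/1.2 = 4.65 s

Phase 2 (decelerating): v₀ = 5.59 m/s, a = -1.9 m/s².
v = v₀ + at → t = (1 − 5.59) / -1.9 = 2.41 s
v² = v₀² + 2aΔx → Δx = (1² − 5.59²)/(2·-1.9) = 7.95 m
Total time = 4.65 + 2.41 = 7.07 s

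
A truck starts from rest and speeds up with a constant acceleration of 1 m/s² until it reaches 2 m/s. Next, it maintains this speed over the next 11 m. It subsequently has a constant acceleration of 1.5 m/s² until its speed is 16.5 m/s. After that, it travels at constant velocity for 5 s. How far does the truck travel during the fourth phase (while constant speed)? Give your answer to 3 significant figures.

82.5 m

Phase 1 (accelerating): v₀ = 0 m/s, a = 1 m/s².
v = v₀ + at → t = (2 − 0) / 1 = 2.00 s
v² = v₀² + 2aΔx → Δx = (2² − 0²)/(2·1) = 2.00 m

Phase 2 (constant speed): v₀ = 2.00 m/s, a = 0 m/s².
Constant speed: t = d/v = 11/2.00 = 5.50 s

Phase 3 (accelerating): v₀ = 2.00 m/s, a = 1.5 m/s².
v = v₀ + at → t = (16.5 − 2.00) / 1.5 = 9.67 s
v² = v₀² + 2aΔx → Δx = (16.5² − 2.00²)/(2·1.5) = 89.4 m

Phase 4 (constant speed): v₀ = 16.5 m/s, a = 0 m/s².
v = v₀ + at = 16.5 + (0)(5) = 16.5 m/s
Δx = v₀t + ½at² = 16.5·5 + 0.5·0·5² = 82.5 m
Distance in phase 4 = 82.5 m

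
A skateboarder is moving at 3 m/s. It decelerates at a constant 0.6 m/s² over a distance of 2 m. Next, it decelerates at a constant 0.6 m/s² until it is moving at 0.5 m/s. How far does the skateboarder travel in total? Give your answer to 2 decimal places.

Phase 1 (decelerating): v₀ = 3.00 m/s, a = -0.6 m/s².
v² = v₀² + 2aΔx = 3.00² + 2·-0.6·2 = 6.60 → v = 2.57 m/s
t = (v − v₀)/a = (2.57 − 3.00)/-0.6 = 0.718 s

Phase 2 (decelerating): v₀ = 2.57 m/s, a = -0.6 m/s².
v = v₀ + at → t = (0.5 − 2.57) / -0.6 = 3.45 s
v² = v₀² + 2aΔx → Δx = (0.5² − 2.57²)/(2·-0.6) = 5.29 m
Total distance = 2.00 + 5.29 = 7.29 m

7.29 m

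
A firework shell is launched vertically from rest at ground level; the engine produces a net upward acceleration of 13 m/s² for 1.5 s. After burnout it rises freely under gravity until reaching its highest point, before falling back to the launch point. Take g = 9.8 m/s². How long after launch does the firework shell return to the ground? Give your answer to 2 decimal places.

6.12 s

Phase 1 (powered ascent): v₀ = 0 m/s, a = 13 m/s².
v = v₀ + at = 0 + (13)(1.5) = 19.5 m/s
Δx = v₀t + ½at² = 0·1.5 + 0.5·13·1.5² = 14.6 m

Phase 2 (coasting upward): v₀ = 19.5 m/s, a = -9.8 m/s².
v = v₀ + at → t = (0 − 19.5) / -9.8 = 1.99 s
v² = v₀² + 2aΔx → Δx = (0² − 19.5²)/(2·-9.8) = 19.4 m

Phase 3 (free fall): v₀ = 0 m/s, a = -9.8 m/s².
Falls 34.0 m from rest: t = √(2·34.0/9.8) = 2.64 s; v = g·t = 25.8 m/s.
Total time = 1.50 + 1.99 + 2.64 = 6.12 s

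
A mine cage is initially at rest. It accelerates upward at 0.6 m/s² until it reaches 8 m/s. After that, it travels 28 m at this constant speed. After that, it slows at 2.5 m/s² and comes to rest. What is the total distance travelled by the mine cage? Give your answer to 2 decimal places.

94.13 m

Phase 1 (accelerating): v₀ = 0 m/s, a = 0.6 m/s².
v = v₀ + at → t = (8 − 0) / 0.6 = 13.3 s
v² = v₀² + 2aΔx → Δx = (8² − 0²)/(2·0.6) = 53.3 m

Phase 2 (constant speed): v₀ = 8.00 m/s, a = 0 m/s².
Constant speed: t = d/v = 28/8.00 = 3.50 s

Phase 3 (decelerating): v₀ = 8.00 m/s, a = -2.5 m/s².
v = v₀ + at → t = (0 − 8.00) / -2.5 = 3.20 s
v² = v₀² + 2aΔx → Δx = (0² − 8.00²)/(2·-2.5) = 12.8 m
Total distance = 53.3 + 28.0 + 12.8 = 94.1 m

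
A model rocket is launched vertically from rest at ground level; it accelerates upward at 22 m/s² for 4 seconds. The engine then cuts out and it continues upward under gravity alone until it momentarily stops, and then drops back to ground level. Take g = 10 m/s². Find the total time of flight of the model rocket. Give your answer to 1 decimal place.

Phase 1 (powered ascent): v₀ = 0 m/s, a = 22 m/s².
v = v₀ + at = 0 + (22)(4) = 88.0 m/s
Δx = v₀t + ½at² = 0·4 + 0.5·22·4² = 176 m

Phase 2 (coasting upward): v₀ = 88.0 m/s, a = -10 m/s².
v = v₀ + at → t = (0 − 88.0) / -10 = 8.80 s
v² = v₀² + 2aΔx → Δx = (0² − 88.0²)/(2·-10) = 387 m

Phase 3 (free fall): v₀ = 0 m/s, a = -10 m/s².
Falls 563 m from rest: t = √(2·563/10) = 10.6 s; v = g·t = 106 m/s.
Total time = 4.00 + 8.80 + 10.6 = 23.4 s

23.4 s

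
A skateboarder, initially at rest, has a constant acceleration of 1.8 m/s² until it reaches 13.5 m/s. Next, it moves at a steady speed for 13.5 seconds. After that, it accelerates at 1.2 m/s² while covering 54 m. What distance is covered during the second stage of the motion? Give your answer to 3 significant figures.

182 m

Phase 1 (accelerating): v₀ = 0 m/s, a = 1.8 m/s².
v = v₀ + at → t = (13.5 − 0) / 1.8 = 7.50 s
v² = v₀² + 2aΔx → Δx = (13.5² − 0²)/(2·1.8) = 50.6 m

Phase 2 (constant speed): v₀ = 13.5 m/s, a = 0 m/s².
v = v₀ + at = 13.5 + (0)(13.5) = 13.5 m/s
Δx = v₀t + ½at² = 13.5·13.5 + 0.5·0·13.5² = 182 m
Distance in phase 2 = 182 m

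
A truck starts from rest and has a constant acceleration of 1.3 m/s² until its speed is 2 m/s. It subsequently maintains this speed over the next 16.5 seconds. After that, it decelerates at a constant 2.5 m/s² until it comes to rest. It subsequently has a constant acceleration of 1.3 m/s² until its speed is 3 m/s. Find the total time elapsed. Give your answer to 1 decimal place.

21.1 s

Phase 1 (accelerating): v₀ = 0 m/s, a = 1.3 m/s².
v = v₀ + at → t = (2 − 0) / 1.3 = 1.54 s
v² = v₀² + 2aΔx → Δx = (2² − 0²)/(2·1.3) = 1.54 m

Phase 2 (constant speed): v₀ = 2.00 m/s, a = 0 m/s².
v = v₀ + at = 2.00 + (0)(16.5) = 2.00 m/s
Δx = v₀t + ½at² = 2.00·16.5 + 0.5·0·16.5² = 33.0 m

Phase 3 (decelerating): v₀ = 2.00 m/s, a = -2.5 m/s².
v = v₀ + at → t = (0 − 2.00) / -2.5 = 0.800 s
v² = v₀² + 2aΔx → Δx = (0² − 2.00²)/(2·-2.5) = 0.800 m

Phase 4 (accelerating): v₀ = 0 m/s, a = 1.3 m/s².
v = v₀ + at → t = (3 − 0) / 1.3 = 2.31 s
v² = v₀² + 2aΔx → Δx = (3² − 0²)/(2·1.3) = 3.46 m
Total time = 1.54 + 16.5 + 0.800 + 2.31 = 21.1 s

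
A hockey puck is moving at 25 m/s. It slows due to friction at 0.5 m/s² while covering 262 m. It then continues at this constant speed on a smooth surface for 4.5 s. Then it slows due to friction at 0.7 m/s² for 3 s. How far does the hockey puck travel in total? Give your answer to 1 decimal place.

401.7 m

Phase 1 (decelerating): v₀ = 25.0 m/s, a = -0.5 m/s².
v² = v₀² + 2aΔx = 25.0² + 2·-0.5·262 = 363 → v = 19.1 m/s
t = (v − v₀)/a = (19.1 − 25.0)/-0.5 = 11.9 s

Phase 2 (constant speed): v₀ = 19.1 m/s, a = 0 m/s².
v = v₀ + at = 19.1 + (0)(4.5) = 19.1 m/s
Δx = v₀t + ½at² = 19.1·4.5 + 0.5·0·4.5² = 85.7 m

Phase 3 (decelerating): v₀ = 19.1 m/s, a = -0.7 m/s².
v = v₀ + at = 19.1 + (-0.7)(3) = 17.0 m/s
Δx = v₀t + ½at² = 19.1·3 + 0.5·-0.7·3² = 54.0 m
Total distance = 262 + 85.7 + 54.0 = 402 m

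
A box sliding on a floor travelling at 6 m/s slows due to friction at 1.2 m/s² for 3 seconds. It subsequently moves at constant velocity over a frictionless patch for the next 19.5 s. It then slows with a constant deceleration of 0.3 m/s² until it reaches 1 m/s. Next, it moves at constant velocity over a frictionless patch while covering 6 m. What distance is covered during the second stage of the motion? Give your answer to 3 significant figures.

Phase 1 (decelerating): v₀ = 6.00 m/s, a = -1.2 m/s².
v = v₀ + at = 6.00 + (-1.2)(3) = 2.40 m/s
Δx = v₀t + ½at² = 6.00·3 + 0.5·-1.2·3² = 12.6 m

Phase 2 (constant speed): v₀ = 2.40 m/s, a = 0 m/s².
v = v₀ + at = 2.40 + (0)(19.5) = 2.40 m/s
Δx = v₀t + ½at² = 2.40·19.5 + 0.5·0·19.5² = 46.8 m
Distance in phase 2 = 46.8 m

46.8 m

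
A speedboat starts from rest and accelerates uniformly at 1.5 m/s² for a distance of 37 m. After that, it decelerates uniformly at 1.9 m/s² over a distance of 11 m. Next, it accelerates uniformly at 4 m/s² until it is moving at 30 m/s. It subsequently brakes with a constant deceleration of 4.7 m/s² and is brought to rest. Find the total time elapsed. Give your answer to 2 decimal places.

19.99 s

Phase 1 (accelerating): v₀ = 0 m/s, a = 1.5 m/s².
v² = v₀² + 2aΔx = 0² + 2·1.5·37 = 111 → v = 10.5 m/s
t = (v − v₀)/a = (10.5 − 0)/1.5 = 7.02 s

Phase 2 (decelerating): v₀ = 10.5 m/s, a = -1.9 m/s².
v² = v₀² + 2aΔx = 10.5² + 2·-1.9·11 = 69.2 → v = 8.32 m/s
t = (v − v₀)/a = (8.32 − 10.5)/-1.9 = 1.17 s

Phase 3 (accelerating): v₀ = 8.32 m/s, a = 4 m/s².
v = v₀ + at → t = (30 − 8.32) / 4 = 5.42 s
v² = v₀² + 2aΔx → Δx = (30² − 8.32²)/(2·4) = 104 m

Phase 4 (decelerating): v₀ = 30.0 m/s, a = -4.7 m/s².
v = v₀ + at → t = (0 − 30.0) / -4.7 = 6.38 s
v² = v₀² + 2aΔx → Δx = (0² − 30.0²)/(2·-4.7) = 95.7 m
Total time = 7.02 + 1.17 + 5.42 + 6.38 = 20.0 s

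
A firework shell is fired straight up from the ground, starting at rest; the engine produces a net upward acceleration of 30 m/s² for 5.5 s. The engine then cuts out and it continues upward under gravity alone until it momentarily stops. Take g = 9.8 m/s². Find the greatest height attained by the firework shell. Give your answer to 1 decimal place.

1842.8 m

Phase 1 (powered ascent): v₀ = 0 m/s, a = 30 m/s².
v = v₀ + at = 0 + (30)(5.5) = 165 m/s
Δx = v₀t + ½at² = 0·5.5 + 0.5·30·5.5² = 454 m

Phase 2 (coasting upward): v₀ = 165 m/s, a = -9.8 m/s².
v = v₀ + at → t = (0 − 165) / -9.8 = 16.8 s
v² = v₀² + 2aΔx → Δx = (0² − 165²)/(2·-9.8) = 1390 m
Maximum height = 454 + 1390 = 1840 m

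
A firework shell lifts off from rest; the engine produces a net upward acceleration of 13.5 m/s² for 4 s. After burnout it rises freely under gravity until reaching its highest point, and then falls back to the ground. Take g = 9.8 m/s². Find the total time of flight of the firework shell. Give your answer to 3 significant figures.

16.7 s

Phase 1 (powered ascent): v₀ = 0 m/s, a = 13.5 m/s².
v = v₀ + at = 0 + (13.5)(4) = 54.0 m/s
Δx = v₀t + ½at² = 0·4 + 0.5·13.5·4² = 108 m

Phase 2 (coasting upward): v₀ = 54.0 m/s, a = -9.8 m/s².
v = v₀ + at → t = (0 − 54.0) / -9.8 = 5.51 s
v² = v₀² + 2aΔx → Δx = (0² − 54.0²)/(2·-9.8) = 149 m

Phase 3 (free fall): v₀ = 0 m/s, a = -9.8 m/s².
Falls 257 m from rest: t = √(2·257/9.8) = 7.24 s; v = g·t = 70.9 m/s.
Total time = 4.00 + 5.51 + 7.24 = 16.7 s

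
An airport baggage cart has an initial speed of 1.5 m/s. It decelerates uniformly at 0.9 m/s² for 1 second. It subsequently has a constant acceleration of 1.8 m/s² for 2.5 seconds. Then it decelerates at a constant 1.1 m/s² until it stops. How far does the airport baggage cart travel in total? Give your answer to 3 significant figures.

Phase 1 (decelerating): v₀ = 1.50 m/s, a = -0.9 m/s².
v = v₀ + at = 1.50 + (-0.9)(1) = 0.600 m/s
Δx = v₀t + ½at² = 1.50·1 + 0.5·-0.9·1² = 1.05 m

Phase 2 (accelerating): v₀ = 0.600 m/s, a = 1.8 m/s².
v = v₀ + at = 0.600 + (1.8)(2.5) = 5.10 m/s
Δx = v₀t + ½at² = 0.600·2.5 + 0.5·1.8·2.5² = 7.12 m

Phase 3 (decelerating): v₀ = 5.10 m/s, a = -1.1 m/s².
v = v₀ + at → t = (0 − 5.10) / -1.1 = 4.64 s
v² = v₀² + 2aΔx → Δx = (0² − 5.10²)/(2·-1.1) = 11.8 m
Total distance = 1.05 + 7.12 + 11.8 = 20.0 m

20.0 m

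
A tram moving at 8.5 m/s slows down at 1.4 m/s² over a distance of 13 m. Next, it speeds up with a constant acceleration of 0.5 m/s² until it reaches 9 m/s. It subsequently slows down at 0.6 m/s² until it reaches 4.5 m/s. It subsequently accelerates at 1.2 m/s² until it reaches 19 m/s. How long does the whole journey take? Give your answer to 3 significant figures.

27.4 s

Phase 1 (decelerating): v₀ = 8.50 m/s, a = -1.4 m/s².
v² = v₀² + 2aΔx = 8.50² + 2·-1.4·13 = 35.9 → v = 5.99 m/s
t = (v − v₀)/a = (5.99 − 8.50)/-1.4 = 1.79 s

Phase 2 (accelerating): v₀ = 5.99 m/s, a = 0.5 m/s².
v = v₀ + at → t = (9 − 5.99) / 0.5 = 6.03 s
v² = v₀² + 2aΔx → Δx = (9² − 5.99²)/(2·0.5) = 45.1 m

Phase 3 (decelerating): v₀ = 9.00 m/s, a = -0.6 m/s².
v = v₀ + at → t = (4.5 − 9.00) / -0.6 = 7.50 s
v² = v₀² + 2aΔx → Δx = (4.5² − 9.00²)/(2·-0.6) = 50.6 m

Phase 4 (accelerating): v₀ = 4.50 m/s, a = 1.2 m/s².
v = v₀ + at → t = (19 − 4.50) / 1.2 = 12.1 s
v² = v₀² + 2aΔx → Δx = (19² − 4.50²)/(2·1.2) = 142 m
Total time = 1.79 + 6.03 + 7.50 + 12.1 = 27.4 s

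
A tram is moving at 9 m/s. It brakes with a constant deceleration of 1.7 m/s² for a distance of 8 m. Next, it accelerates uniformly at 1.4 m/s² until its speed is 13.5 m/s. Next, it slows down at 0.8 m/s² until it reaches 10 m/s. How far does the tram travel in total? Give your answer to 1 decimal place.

Phase 1 (decelerating): v₀ = 9.00 m/s, a = -1.7 m/s².
v² = v₀² + 2aΔx = 9.00² + 2·-1.7·8 = 53.8 → v = 7.33 m/s
t = (v − v₀)/a = (7.33 − 9.00)/-1.7 = 0.980 s

Phase 2 (accelerating): v₀ = 7.33 m/s, a = 1.4 m/s².
v = v₀ + at → t = (13.5 − 7.33) / 1.4 = 4.40 s
v² = v₀² + 2aΔx → Δx = (13.5² − 7.33²)/(2·1.4) = 45.9 m

Phase 3 (decelerating): v₀ = 13.5 m/s, a = -0.8 m/s².
v = v₀ + at → t = (10 − 13.5) / -0.8 = 4.38 s
v² = v₀² + 2aΔx → Δx = (10² − 13.5²)/(2·-0.8) = 51.4 m
Total distance = 8.00 + 45.9 + 51.4 = 105 m

105.3 m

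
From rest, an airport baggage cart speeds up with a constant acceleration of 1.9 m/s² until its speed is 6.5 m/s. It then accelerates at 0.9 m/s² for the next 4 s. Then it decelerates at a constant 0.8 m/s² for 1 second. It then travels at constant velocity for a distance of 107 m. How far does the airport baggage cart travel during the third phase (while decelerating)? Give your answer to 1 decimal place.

9.7 m

Phase 1 (accelerating): v₀ = 0 m/s, a = 1.9 m/s².
v = v₀ + at → t = (6.5 − 0) / 1.9 = 3.42 s
v² = v₀² + 2aΔx → Δx = (6.5² − 0²)/(2·1.9) = 11.1 m

Phase 2 (accelerating): v₀ = 6.50 m/s, a = 0.9 m/s².
v = v₀ + at = 6.50 + (0.9)(4) = 10.1 m/s
Δx = v₀t + ½at² = 6.50·4 + 0.5·0.9·4² = 33.2 m

Phase 3 (decelerating): v₀ = 10.1 m/s, a = -0.8 m/s².
v = v₀ + at = 10.1 + (-0.8)(1) = 9.30 m/s
Δx = v₀t + ½at² = 10.1·1 + 0.5·-0.8·1² = 9.70 m
Distance in phase 3 = 9.70 m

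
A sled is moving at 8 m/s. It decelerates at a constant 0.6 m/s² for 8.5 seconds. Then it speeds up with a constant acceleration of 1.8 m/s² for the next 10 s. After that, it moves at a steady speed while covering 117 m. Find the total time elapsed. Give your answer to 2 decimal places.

24.10 s

Phase 1 (decelerating): v₀ = 8.00 m/s, a = -0.6 m/s².
v = v₀ + at = 8.00 + (-0.6)(8.5) = 2.90 m/s
Δx = v₀t + ½at² = 8.00·8.5 + 0.5·-0.6·8.5² = 46.3 m

Phase 2 (accelerating): v₀ = 2.90 m/s, a = 1.8 m/s².
v = v₀ + at = 2.90 + (1.8)(10) = 20.9 m/s
Δx = v₀t + ½at² = 2.90·10 + 0.5·1.8·10² = 119 m

Phase 3 (constant speed): v₀ = 20.9 m/s, a = 0 m/s².
Constant speed: t = d/v = 117/20.9 = 5.60 s
Total time = 8.50 + 10.0 + 5.60 = 24.1 s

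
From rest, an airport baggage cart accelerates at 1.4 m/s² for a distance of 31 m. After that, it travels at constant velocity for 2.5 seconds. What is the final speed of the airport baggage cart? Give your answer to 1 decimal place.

9.3 m/s

Phase 1 (accelerating): v₀ = 0 m/s, a = 1.4 m/s².
v² = v₀² + 2aΔx = 0² + 2·1.4·31 = 86.8 → v = 9.32 m/s
t = (v − v₀)/a = (9.32 − 0)/1.4 = 6.65 s

Phase 2 (constant speed): v₀ = 9.32 m/s, a = 0 m/s².
v = v₀ + at = 9.32 + (0)(2.5) = 9.32 m/s
Δx = v₀t + ½at² = 9.32·2.5 + 0.5·0·2.5² = 23.3 m
Final speed = 9.32 m/s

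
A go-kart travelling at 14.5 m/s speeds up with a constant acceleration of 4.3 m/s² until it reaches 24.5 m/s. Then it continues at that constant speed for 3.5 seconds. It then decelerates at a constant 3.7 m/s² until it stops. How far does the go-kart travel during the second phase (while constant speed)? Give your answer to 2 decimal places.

Phase 1 (accelerating): v₀ = 14.5 m/s, a = 4.3 m/s².
v = v₀ + at → t = (24.5 − 14.5) / 4.3 = 2.33 s
v² = v₀² + 2aΔx → Δx = (24.5² − 14.5²)/(2·4.3) = 45.3 m

Phase 2 (constant speed): v₀ = 24.5 m/s, a = 0 m/s².
v = v₀ + at = 24.5 + (0)(3.5) = 24.5 m/s
Δx = v₀t + ½at² = 24.5·3.5 + 0.5·0·3.5² = 85.8 m
Distance in phase 2 = 85.8 m

85.75 m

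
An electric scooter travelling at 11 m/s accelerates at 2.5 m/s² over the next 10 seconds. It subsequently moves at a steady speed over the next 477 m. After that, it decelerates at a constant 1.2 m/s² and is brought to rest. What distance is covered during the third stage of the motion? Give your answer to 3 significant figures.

Phase 1 (accelerating): v₀ = 11.0 m/s, a = 2.5 m/s².
v = v₀ + at = 11.0 + (2.5)(10) = 36.0 m/s
Δx = v₀t + ½at² = 11.0·10 + 0.5·2.5·10² = 235 m

Phase 2 (constant speed): v₀ = 36.0 m/s, a = 0 m/s².
Constant speed: t = d/v = 477/36.0 = 13.2 s

Phase 3 (decelerating): v₀ = 36.0 m/s, a = -1.2 m/s².
v = v₀ + at → t = (0 − 36.0) / -1.2 = 30.0 s
v² = v₀² + 2aΔx → Δx = (0² − 36.0²)/(2·-1.2) = 540 m
Distance in phase 3 = 540 m

540 m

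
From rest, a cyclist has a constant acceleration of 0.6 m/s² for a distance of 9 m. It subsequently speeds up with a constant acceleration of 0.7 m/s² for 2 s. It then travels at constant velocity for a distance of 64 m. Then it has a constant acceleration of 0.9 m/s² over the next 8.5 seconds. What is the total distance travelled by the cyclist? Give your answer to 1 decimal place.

153.3 m

Phase 1 (accelerating): v₀ = 0 m/s, a = 0.6 m/s².
v² = v₀² + 2aΔx = 0² + 2·0.6·9 = 10.8 → v = 3.29 m/s
t = (v − v₀)/a = (3.29 − 0)/0.6 = 5.48 s

Phase 2 (accelerating): v₀ = 3.29 m/s, a = 0.7 m/s².
v = v₀ + at = 3.29 + (0.7)(2) = 4.69 m/s
Δx = v₀t + ½at² = 3.29·2 + 0.5·0.7·2² = 7.97 m

Phase 3 (constant speed): v₀ = 4.69 m/s, a = 0 m/s².
Constant speed: t = d/v = 64/4.69 = 13.7 s

Phase 4 (accelerating): v₀ = 4.69 m/s, a = 0.9 m/s².
v = v₀ + at = 4.69 + (0.9)(8.5) = 12.3 m/s
Δx = v₀t + ½at² = 4.69·8.5 + 0.5·0.9·8.5² = 72.3 m
Total distance = 9.00 + 7.97 + 64.0 + 72.3 = 153 m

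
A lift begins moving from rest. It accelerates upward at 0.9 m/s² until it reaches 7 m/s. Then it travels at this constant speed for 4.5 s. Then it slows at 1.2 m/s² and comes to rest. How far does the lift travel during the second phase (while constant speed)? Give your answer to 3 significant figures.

Phase 1 (accelerating): v₀ = 0 m/s, a = 0.9 m/s².
v = v₀ + at → t = (7 − 0) / 0.9 = 7.78 s
v² = v₀² + 2aΔx → Δx = (7² − 0²)/(2·0.9) = 27.2 m

Phase 2 (constant speed): v₀ = 7.00 m/s, a = 0 m/s².
v = v₀ + at = 7.00 + (0)(4.5) = 7.00 m/s
Δx = v₀t + ½at² = 7.00·4.5 + 0.5·0·4.5² = 31.5 m
Distance in phase 2 = 31.5 m

31.5 m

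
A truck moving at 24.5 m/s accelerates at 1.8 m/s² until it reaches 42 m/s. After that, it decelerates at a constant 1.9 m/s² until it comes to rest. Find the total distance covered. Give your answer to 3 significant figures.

Phase 1 (accelerating): v₀ = 24.5 m/s, a = 1.8 m/s².
v = v₀ + at → t = (42 − 24.5) / 1.8 = 9.72 s
v² = v₀² + 2aΔx → Δx = (42² − 24.5²)/(2·1.8) = 323 m

Phase 2 (decelerating): v₀ = 42.0 m/s, a = -1.9 m/s².
v = v₀ + at → t = (0 − 42.0) / -1.9 = 22.1 s
v² = v₀² + 2aΔx → Δx = (0² − 42.0²)/(2·-1.9) = 464 m
Total distance = 323 + 464 = 787 m

787 m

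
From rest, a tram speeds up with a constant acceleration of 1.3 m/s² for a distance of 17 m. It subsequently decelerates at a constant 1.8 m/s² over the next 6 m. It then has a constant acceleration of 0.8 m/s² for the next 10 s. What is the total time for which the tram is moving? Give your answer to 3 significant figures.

16.2 s

Phase 1 (accelerating): v₀ = 0 m/s, a = 1.3 m/s².
v² = v₀² + 2aΔx = 0² + 2·1.3·17 = 44.2 → v = 6.65 m/s
t = (v − v₀)/a = (6.65 − 0)/1.3 = 5.11 s

Phase 2 (decelerating): v₀ = 6.65 m/s, a = -1.8 m/s².
v² = v₀² + 2aΔx = 6.65² + 2·-1.8·6 = 22.6 → v = 4.75 m/s
t = (v − v₀)/a = (4.75 − 6.65)/-1.8 = 1.05 s

Phase 3 (accelerating): v₀ = 4.75 m/s, a = 0.8 m/s².
v = v₀ + at = 4.75 + (0.8)(10) = 12.8 m/s
Δx = v₀t + ½at² = 4.75·10 + 0.5·0.8·10² = 87.5 m
Total time = 5.11 + 1.05 + 10.0 = 16.2 s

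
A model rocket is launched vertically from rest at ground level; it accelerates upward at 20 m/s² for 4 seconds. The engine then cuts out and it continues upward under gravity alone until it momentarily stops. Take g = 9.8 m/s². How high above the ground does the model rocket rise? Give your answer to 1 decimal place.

486.5 m

Phase 1 (powered ascent): v₀ = 0 m/s, a = 20 m/s².
v = v₀ + at = 0 + (20)(4) = 80.0 m/s
Δx = v₀t + ½at² = 0·4 + 0.5·20·4² = 160 m

Phase 2 (coasting upward): v₀ = 80.0 m/s, a = -9.8 m/s².
v = v₀ + at → t = (0 − 80.0) / -9.8 = 8.16 s
v² = v₀² + 2aΔx → Δx = (0² − 80.0²)/(2·-9.8) = 327 m
Maximum height = 160 + 327 = 487 m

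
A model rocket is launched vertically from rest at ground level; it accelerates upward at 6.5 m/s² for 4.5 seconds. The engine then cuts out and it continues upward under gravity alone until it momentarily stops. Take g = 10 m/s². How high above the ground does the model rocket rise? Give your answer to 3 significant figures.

Phase 1 (powered ascent): v₀ = 0 m/s, a = 6.5 m/s².
v = v₀ + at = 0 + (6.5)(4.5) = 29.2 m/s
Δx = v₀t + ½at² = 0·4.5 + 0.5·6.5·4.5² = 65.8 m

Phase 2 (coasting upward): v₀ = 29.2 m/s, a = -10 m/s².
v = v₀ + at → t = (0 − 29.2) / -10 = 2.92 s
v² = v₀² + 2aΔx → Δx = (0² − 29.2²)/(2·-10) = 42.8 m
Maximum height = 65.8 + 42.8 = 109 m

109 m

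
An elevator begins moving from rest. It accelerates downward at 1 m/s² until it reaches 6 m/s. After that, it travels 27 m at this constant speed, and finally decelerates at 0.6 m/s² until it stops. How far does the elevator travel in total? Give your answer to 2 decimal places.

75.00 m

Phase 1 (accelerating): v₀ = 0 m/s, a = 1 m/s².
v = v₀ + at → t = (6 − 0) / 1 = 6.00 s
v² = v₀² + 2aΔx → Δx = (6² − 0²)/(2·1) = 18.0 m

Phase 2 (constant speed): v₀ = 6.00 m/s, a = 0 m/s².
Constant speed: t = d/v = 27/6.00 = 4.50 s

Phase 3 (decelerating): v₀ = 6.00 m/s, a = -0.6 m/s².
v = v₀ + at → t = (0 − 6.00) / -0.6 = 10.0 s
v² = v₀² + 2aΔx → Δx = (0² − 6.00²)/(2·-0.6) = 30.0 m
Total distance = 18.0 + 27.0 + 30.0 = 75.0 m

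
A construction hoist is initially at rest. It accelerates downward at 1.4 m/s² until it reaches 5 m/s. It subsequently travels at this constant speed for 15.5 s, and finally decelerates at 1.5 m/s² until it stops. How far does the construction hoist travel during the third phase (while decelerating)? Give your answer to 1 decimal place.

8.3 m

Phase 1 (accelerating): v₀ = 0 m/s, a = 1.4 m/s².
v = v₀ + at → t = (5 − 0) / 1.4 = 3.57 s
v² = v₀² + 2aΔx → Δx = (5² − 0²)/(2·1.4) = 8.93 m

Phase 2 (constant speed): v₀ = 5.00 m/s, a = 0 m/s².
v = v₀ + at = 5.00 + (0)(15.5) = 5.00 m/s
Δx = v₀t + ½at² = 5.00·15.5 + 0.5·0·15.5² = 77.5 m

Phase 3 (decelerating): v₀ = 5.00 m/s, a = -1.5 m/s².
v = v₀ + at → t = (0 − 5.00) / -1.5 = 3.33 s
v² = v₀² + 2aΔx → Δx = (0² − 5.00²)/(2·-1.5) = 8.33 m
Distance in phase 3 = 8.33 m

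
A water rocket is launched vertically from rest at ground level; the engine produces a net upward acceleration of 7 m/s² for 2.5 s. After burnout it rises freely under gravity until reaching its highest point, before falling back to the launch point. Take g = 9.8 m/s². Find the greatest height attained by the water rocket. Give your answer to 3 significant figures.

37.5 m

Phase 1 (powered ascent): v₀ = 0 m/s, a = 7 m/s².
v = v₀ + at = 0 + (7)(2.5) = 17.5 m/s
Δx = v₀t + ½at² = 0·2.5 + 0.5·7·2.5² = 21.9 m

Phase 2 (coasting upward): v₀ = 17.5 m/s, a = -9.8 m/s².
v = v₀ + at → t = (0 − 17.5) / -9.8 = 1.79 s
v² = v₀² + 2aΔx → Δx = (0² − 17.5²)/(2·-9.8) = 15.6 m
Maximum height = 21.9 + 15.6 = 37.5 m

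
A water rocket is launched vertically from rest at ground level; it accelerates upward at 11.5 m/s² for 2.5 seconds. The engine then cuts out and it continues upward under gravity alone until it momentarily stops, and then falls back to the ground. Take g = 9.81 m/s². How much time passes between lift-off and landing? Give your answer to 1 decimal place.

Phase 1 (powered ascent): v₀ = 0 m/s, a = 11.5 m/s².
v = v₀ + at = 0 + (11.5)(2.5) = 28.8 m/s
Δx = v₀t + ½at² = 0·2.5 + 0.5·11.5·2.5² = 35.9 m

Phase 2 (coasting upward): v₀ = 28.8 m/s, a = -9.81 m/s².
v = v₀ + at → t = (0 − 28.8) / -9.81 = 2.93 s
v² = v₀² + 2aΔx → Δx = (0² − 28.8²)/(2·-9.81) = 42.1 m

Phase 3 (free fall): v₀ = 0 m/s, a = -9.81 m/s².
Falls 78.1 m from rest: t = √(2·78.1/9.81) = 3.99 s; v = g·t = 39.1 m/s.
Total time = 2.50 + 2.93 + 3.99 = 9.42 s

9.4 s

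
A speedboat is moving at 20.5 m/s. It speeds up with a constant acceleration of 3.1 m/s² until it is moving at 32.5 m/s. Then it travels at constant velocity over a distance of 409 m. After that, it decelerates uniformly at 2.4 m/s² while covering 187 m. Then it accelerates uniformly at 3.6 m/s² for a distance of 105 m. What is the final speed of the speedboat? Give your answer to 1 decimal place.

Phase 1 (accelerating): v₀ = 20.5 m/s, a = 3.1 m/s².
v = v₀ + at → t = (32.5 − 20.5) / 3.1 = 3.87 s
v² = v₀² + 2aΔx → Δx = (32.5² − 20.5²)/(2·3.1) = 103 m

Phase 2 (constant speed): v₀ = 32.5 m/s, a = 0 m/s².
Constant speed: t = d/v = 409/32.5 = 12.6 s

Phase 3 (decelerating): v₀ = 32.5 m/s, a = -2.4 m/s².
v² = v₀² + 2aΔx = 32.5² + 2·-2.4·187 = 159 → v = 12.6 m/s
t = (v − v₀)/a = (12.6 − 32.5)/-2.4 = 8.29 s

Phase 4 (accelerating): v₀ = 12.6 m/s, a = 3.6 m/s².
v² = v₀² + 2aΔx = 12.6² + 2·3.6·105 = 915 → v = 30.2 m/s
t = (v − v₀)/a = (30.2 − 12.6)/3.6 = 4.90 s
Final speed = 30.2 m/s

30.2 m/s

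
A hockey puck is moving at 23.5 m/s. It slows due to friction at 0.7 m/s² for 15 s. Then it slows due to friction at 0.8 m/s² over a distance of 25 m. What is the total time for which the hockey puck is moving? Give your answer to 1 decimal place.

Phase 1 (decelerating): v₀ = 23.5 m/s, a = -0.7 m/s².
v = v₀ + at = 23.5 + (-0.7)(15) = 13.0 m/s
Δx = v₀t + ½at² = 23.5·15 + 0.5·-0.7·15² = 274 m

Phase 2 (decelerating): v₀ = 13.0 m/s, a = -0.8 m/s².
v² = v₀² + 2aΔx = 13.0² + 2·-0.8·25 = 129 → v = 11.4 m/s
t = (v − v₀)/a = (11.4 − 13.0)/-0.8 = 2.05 s
Total time = 15.0 + 2.05 = 17.1 s

17.1 s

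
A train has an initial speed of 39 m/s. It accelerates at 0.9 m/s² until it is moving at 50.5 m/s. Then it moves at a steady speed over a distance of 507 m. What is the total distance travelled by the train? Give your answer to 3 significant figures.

Phase 1 (accelerating): v₀ = 39.0 m/s, a = 0.9 m/s².
v = v₀ + at → t = (50.5 − 39.0) / 0.9 = 12.8 s
v² = v₀² + 2aΔx → Δx = (50.5² − 39.0²)/(2·0.9) = 572 m

Phase 2 (constant speed): v₀ = 50.5 m/s, a = 0 m/s².
Constant speed: t = d/v = 507/50.5 = 10.0 s
Total distance = 572 + 507 = 1080 m

1080 m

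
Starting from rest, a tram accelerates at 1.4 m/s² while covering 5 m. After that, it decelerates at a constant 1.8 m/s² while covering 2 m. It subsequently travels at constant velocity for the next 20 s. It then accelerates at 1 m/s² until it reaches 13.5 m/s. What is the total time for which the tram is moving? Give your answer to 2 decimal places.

Phase 1 (accelerating): v₀ = 0 m/s, a = 1.4 m/s².
v² = v₀² + 2aΔx = 0² + 2·1.4·5 = 14.0 → v = 3.74 m/s
t = (v − v₀)/a = (3.74 − 0)/1.4 = 2.67 s

Phase 2 (decelerating): v₀ = 3.74 m/s, a = -1.8 m/s².
v² = v₀² + 2aΔx = 3.74² + 2·-1.8·2 = 6.80 → v = 2.61 m/s
t = (v − v₀)/a = (2.61 − 3.74)/-1.8 = 0.630 s

Phase 3 (constant speed): v₀ = 2.61 m/s, a = 0 m/s².
v = v₀ + at = 2.61 + (0)(20) = 2.61 m/s
Δx = v₀t + ½at² = 2.61·20 + 0.5·0·20² = 52.2 m

Phase 4 (accelerating): v₀ = 2.61 m/s, a = 1 m/s².
v = v₀ + at → t = (13.5 − 2.61) / 1 = 10.9 s
v² = v₀² + 2aΔx → Δx = (13.5² − 2.61²)/(2·1) = 87.7 m
Total time = 2.67 + 0.630 + 20.0 + 10.9 = 34.2 s

34.19 s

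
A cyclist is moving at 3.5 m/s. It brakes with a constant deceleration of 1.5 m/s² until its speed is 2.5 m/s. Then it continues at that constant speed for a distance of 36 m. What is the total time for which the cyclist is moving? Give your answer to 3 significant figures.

15.1 s

Phase 1 (decelerating): v₀ = 3.50 m/s, a = -1.5 m/s².
v = v₀ + at → t = (2.5 − 3.50) / -1.5 = 0.667 s
v² = v₀² + 2aΔx → Δx = (2.5² − 3.50²)/(2·-1.5) = 2.00 m

Phase 2 (constant speed): v₀ = 2.50 m/s, a = 0 m/s².
Constant speed: t = d/v = 36/2.50 = 14.4 s
Total time = 0.667 + 14.4 = 15.1 s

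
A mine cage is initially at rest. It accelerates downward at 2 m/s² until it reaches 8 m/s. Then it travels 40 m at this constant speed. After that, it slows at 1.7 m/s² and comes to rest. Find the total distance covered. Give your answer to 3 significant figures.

74.8 m

Phase 1 (accelerating): v₀ = 0 m/s, a = 2 m/s².
v = v₀ + at → t = (8 − 0) / 2 = 4.00 s
v² = v₀² + 2aΔx → Δx = (8² − 0²)/(2·2) = 16.0 m

Phase 2 (constant speed): v₀ = 8.00 m/s, a = 0 m/s².
Constant speed: t = d/v = 40/8.00 = 5.00 s

Phase 3 (decelerating): v₀ = 8.00 m/s, a = -1.7 m/s².
v = v₀ + at → t = (0 − 8.00) / -1.7 = 4.71 s
v² = v₀² + 2aΔx → Δx = (0² − 8.00²)/(2·-1.7) = 18.8 m
Total distance = 16.0 + 40.0 + 18.8 = 74.8 m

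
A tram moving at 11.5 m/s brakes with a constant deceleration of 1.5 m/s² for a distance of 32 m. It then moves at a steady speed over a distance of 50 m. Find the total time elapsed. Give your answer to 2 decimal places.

11.96 s

Phase 1 (decelerating): v₀ = 11.5 m/s, a = -1.5 m/s².
v² = v₀² + 2aΔx = 11.5² + 2·-1.5·32 = 36.2 → v = 6.02 m/s
t = (v − v₀)/a = (6.02 − 11.5)/-1.5 = 3.65 s

Phase 2 (constant speed): v₀ = 6.02 m/s, a = 0 m/s².
Constant speed: t = d/v = 50/6.02 = 8.30 s
Total time = 3.65 + 8.30 = 12.0 s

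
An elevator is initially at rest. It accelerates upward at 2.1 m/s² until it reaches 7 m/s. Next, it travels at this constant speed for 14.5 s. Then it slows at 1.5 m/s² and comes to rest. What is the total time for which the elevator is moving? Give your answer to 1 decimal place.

22.5 s

Phase 1 (accelerating): v₀ = 0 m/s, a = 2.1 m/s².
v = v₀ + at → t = (7 − 0) / 2.1 = 3.33 s
v² = v₀² + 2aΔx → Δx = (7² − 0²)/(2·2.1) = 11.7 m

Phase 2 (constant speed): v₀ = 7.00 m/s, a = 0 m/s².
v = v₀ + at = 7.00 + (0)(14.5) = 7.00 m/s
Δx = v₀t + ½at² = 7.00·14.5 + 0.5·0·14.5² = 102 m

Phase 3 (decelerating): v₀ = 7.00 m/s, a = -1.5 m/s².
v = v₀ + at → t = (0 − 7.00) / -1.5 = 4.67 s
v² = v₀² + 2aΔx → Δx = (0² − 7.00²)/(2·-1.5) = 16.3 m
Total time = 3.33 + 14.5 + 4.67 = 22.5 s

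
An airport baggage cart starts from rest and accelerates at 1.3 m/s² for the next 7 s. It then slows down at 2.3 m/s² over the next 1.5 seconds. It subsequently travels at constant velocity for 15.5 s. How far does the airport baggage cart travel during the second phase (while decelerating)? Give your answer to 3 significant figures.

Phase 1 (accelerating): v₀ = 0 m/s, a = 1.3 m/s².
v = v₀ + at = 0 + (1.3)(7) = 9.10 m/s
Δx = v₀t + ½at² = 0·7 + 0.5·1.3·7² = 31.8 m

Phase 2 (decelerating): v₀ = 9.10 m/s, a = -2.3 m/s².
v = v₀ + at = 9.10 + (-2.3)(1.5) = 5.65 m/s
Δx = v₀t + ½at² = 9.10·1.5 + 0.5·-2.3·1.5² = 11.1 m
Distance in phase 2 = 11.1 m

11.1 m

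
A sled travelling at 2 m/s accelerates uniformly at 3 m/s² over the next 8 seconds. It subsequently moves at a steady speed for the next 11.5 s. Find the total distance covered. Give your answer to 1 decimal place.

411.0 m

Phase 1 (accelerating): v₀ = 2.00 m/s, a = 3 m/s².
v = v₀ + at = 2.00 + (3)(8) = 26.0 m/s
Δx = v₀t + ½at² = 2.00·8 + 0.5·3·8² = 112 m

Phase 2 (constant speed): v₀ = 26.0 m/s, a = 0 m/s².
v = v₀ + at = 26.0 + (0)(11.5) = 26.0 m/s
Δx = v₀t + ½at² = 26.0·11.5 + 0.5·0·11.5² = 299 m
Total distance = 112 + 299 = 411 m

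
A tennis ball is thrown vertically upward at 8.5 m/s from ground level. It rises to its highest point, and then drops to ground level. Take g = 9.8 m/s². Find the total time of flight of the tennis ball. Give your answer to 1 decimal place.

Phase 1 (rising): v₀ = 8.50 m/s, a = -9.8 m/s².
v = v₀ + at → t = (0 − 8.50) / -9.8 = 0.867 s
v² = v₀² + 2aΔx → Δx = (0² − 8.50²)/(2·-9.8) = 3.69 m

Phase 2 (falling): v₀ = 0 m/s, a = -9.8 m/s².
Falls 3.69 m from rest: t = √(2·3.69/9.8) = 0.867 s; v = g·t = 8.50 m/s.
Total time = 0.867 + 0.867 = 1.73 s

1.7 s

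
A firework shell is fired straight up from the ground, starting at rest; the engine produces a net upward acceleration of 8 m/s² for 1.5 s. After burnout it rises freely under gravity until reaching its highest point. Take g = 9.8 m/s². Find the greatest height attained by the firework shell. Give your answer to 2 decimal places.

16.35 m

Phase 1 (powered ascent): v₀ = 0 m/s, a = 8 m/s².
v = v₀ + at = 0 + (8)(1.5) = 12.0 m/s
Δx = v₀t + ½at² = 0·1.5 + 0.5·8·1.5² = 9.00 m

Phase 2 (coasting upward): v₀ = 12.0 m/s, a = -9.8 m/s².
v = v₀ + at → t = (0 − 12.0) / -9.8 = 1.22 s
v² = v₀² + 2aΔx → Δx = (0² − 12.0²)/(2·-9.8) = 7.35 m
Maximum height = 9.00 + 7.35 = 16.3 m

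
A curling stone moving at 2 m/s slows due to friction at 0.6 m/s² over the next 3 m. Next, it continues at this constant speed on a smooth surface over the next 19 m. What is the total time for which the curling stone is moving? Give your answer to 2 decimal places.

32.32 s

Phase 1 (decelerating): v₀ = 2.00 m/s, a = -0.6 m/s².
v² = v₀² + 2aΔx = 2.00² + 2·-0.6·3 = 0.400 → v = 0.632 m/s
t = (v − v₀)/a = (0.632 − 2.00)/-0.6 = 2.28 s

Phase 2 (constant speed): v₀ = 0.632 m/s, a = 0 m/s².
Constant speed: t = d/v = 19/0.632 = 30.0 s
Total time = 2.28 + 30.0 = 32.3 s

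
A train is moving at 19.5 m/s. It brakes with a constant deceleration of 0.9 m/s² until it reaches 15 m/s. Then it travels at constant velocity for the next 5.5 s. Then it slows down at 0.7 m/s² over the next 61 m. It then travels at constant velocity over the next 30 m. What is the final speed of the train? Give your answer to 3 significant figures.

Phase 1 (decelerating): v₀ = 19.5 m/s, a = -0.9 m/s².
v = v₀ + at → t = (15 − 19.5) / -0.9 = 5.00 s
v² = v₀² + 2aΔx → Δx = (15² − 19.5²)/(2·-0.9) = 86.2 m

Phase 2 (constant speed): v₀ = 15.0 m/s, a = 0 m/s².
v = v₀ + at = 15.0 + (0)(5.5) = 15.0 m/s
Δx = v₀t + ½at² = 15.0·5.5 + 0.5·0·5.5² = 82.5 m

Phase 3 (decelerating): v₀ = 15.0 m/s, a = -0.7 m/s².
v² = v₀² + 2aΔx = 15.0² + 2·-0.7·61 = 140 → v = 11.8 m/s
t = (v − v₀)/a = (11.8 − 15.0)/-0.7 = 4.55 s

Phase 4 (constant speed): v₀ = 11.8 m/s, a = 0 m/s².
Constant speed: t = d/v = 30/11.8 = 2.54 s
Final speed = 11.8 m/s

11.8 m/s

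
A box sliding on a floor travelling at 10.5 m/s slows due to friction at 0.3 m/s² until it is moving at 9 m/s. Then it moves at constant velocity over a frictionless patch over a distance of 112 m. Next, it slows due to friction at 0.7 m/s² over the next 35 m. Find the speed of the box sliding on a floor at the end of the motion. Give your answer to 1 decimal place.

5.7 m/s

Phase 1 (decelerating): v₀ = 10.5 m/s, a = -0.3 m/s².
v = v₀ + at → t = (9 − 10.5) / -0.3 = 5.00 s
v² = v₀² + 2aΔx → Δx = (9² − 10.5²)/(2·-0.3) = 48.8 m

Phase 2 (constant speed): v₀ = 9.00 m/s, a = 0 m/s².
Constant speed: t = d/v = 112/9.00 = 12.4 s

Phase 3 (decelerating): v₀ = 9.00 m/s, a = -0.7 m/s².
v² = v₀² + 2aΔx = 9.00² + 2·-0.7·35 = 32.0 → v = 5.66 m/s
t = (v − v₀)/a = (5.66 − 9.00)/-0.7 = 4.78 s
Final speed = 5.66 m/s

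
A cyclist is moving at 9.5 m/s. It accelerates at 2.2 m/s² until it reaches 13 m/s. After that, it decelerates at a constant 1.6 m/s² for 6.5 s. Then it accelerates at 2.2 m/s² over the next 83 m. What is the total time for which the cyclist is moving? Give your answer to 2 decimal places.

Phase 1 (accelerating): v₀ = 9.50 m/s, a = 2.2 m/s².
v = v₀ + at → t = (13 − 9.50) / 2.2 = 1.59 s
v² = v₀² + 2aΔx → Δx = (13² − 9.50²)/(2·2.2) = 17.9 m

Phase 2 (decelerating): v₀ = 13.0 m/s, a = -1.6 m/s².
v = v₀ + at = 13.0 + (-1.6)(6.5) = 2.60 m/s
Δx = v₀t + ½at² = 13.0·6.5 + 0.5·-1.6·6.5² = 50.7 m

Phase 3 (accelerating): v₀ = 2.60 m/s, a = 2.2 m/s².
v² = v₀² + 2aΔx = 2.60² + 2·2.2·83 = 372 → v = 19.3 m/s
t = (v − v₀)/a = (19.3 − 2.60)/2.2 = 7.58 s
Total time = 1.59 + 6.50 + 7.58 = 15.7 s

15.68 s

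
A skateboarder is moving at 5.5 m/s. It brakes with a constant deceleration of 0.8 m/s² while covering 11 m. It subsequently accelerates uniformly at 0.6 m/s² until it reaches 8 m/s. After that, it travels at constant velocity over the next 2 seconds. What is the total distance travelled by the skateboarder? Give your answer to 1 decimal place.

Phase 1 (decelerating): v₀ = 5.50 m/s, a = -0.8 m/s².
v² = v₀² + 2aΔx = 5.50² + 2·-0.8·11 = 12.6 → v = 3.56 m/s
t = (v − v₀)/a = (3.56 − 5.50)/-0.8 = 2.43 s

Phase 2 (accelerating): v₀ = 3.56 m/s, a = 0.6 m/s².
v = v₀ + at → t = (8 − 3.56) / 0.6 = 7.41 s
v² = v₀² + 2aΔx → Δx = (8² − 3.56²)/(2·0.6) = 42.8 m

Phase 3 (constant speed): v₀ = 8.00 m/s, a = 0 m/s².
v = v₀ + at = 8.00 + (0)(2) = 8.00 m/s
Δx = v₀t + ½at² = 8.00·2 + 0.5·0·2² = 16.0 m
Total distance = 11.0 + 42.8 + 16.0 = 69.8 m

69.8 m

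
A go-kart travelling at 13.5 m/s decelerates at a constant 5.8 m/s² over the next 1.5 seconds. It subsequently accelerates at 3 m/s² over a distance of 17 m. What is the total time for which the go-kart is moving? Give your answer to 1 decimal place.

3.6 s

Phase 1 (decelerating): v₀ = 13.5 m/s, a = -5.8 m/s².
v = v₀ + at = 13.5 + (-5.8)(1.5) = 4.80 m/s
Δx = v₀t + ½at² = 13.5·1.5 + 0.5·-5.8·1.5² = 13.7 m

Phase 2 (accelerating): v₀ = 4.80 m/s, a = 3 m/s².
v² = v₀² + 2aΔx = 4.80² + 2·3·17 = 125 → v = 11.2 m/s
t = (v − v₀)/a = (11.2 − 4.80)/3 = 2.13 s
Total time = 1.50 + 2.13 = 3.63 s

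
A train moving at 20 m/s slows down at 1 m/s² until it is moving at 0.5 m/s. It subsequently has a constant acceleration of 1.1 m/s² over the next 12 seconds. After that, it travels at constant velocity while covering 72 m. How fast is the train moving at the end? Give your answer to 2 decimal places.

13.70 m/s

Phase 1 (decelerating): v₀ = 20.0 m/s, a = -1 m/s².
v = v₀ + at → t = (0.5 − 20.0) / -1 = 19.5 s
v² = v₀² + 2aΔx → Δx = (0.5² − 20.0²)/(2·-1) = 200 m

Phase 2 (accelerating): v₀ = 0.500 m/s, a = 1.1 m/s².
v = v₀ + at = 0.500 + (1.1)(12) = 13.7 m/s
Δx = v₀t + ½at² = 0.500·12 + 0.5·1.1·12² = 85.2 m

Phase 3 (constant speed): v₀ = 13.7 m/s, a = 0 m/s².
Constant speed: t = d/v = 72/13.7 = 5.26 s
Final speed = 13.7 m/s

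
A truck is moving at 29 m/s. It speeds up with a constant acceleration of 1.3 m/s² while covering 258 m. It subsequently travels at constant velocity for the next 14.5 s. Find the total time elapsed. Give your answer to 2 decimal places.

Phase 1 (accelerating): v₀ = 29.0 m/s, a = 1.3 m/s².
v² = v₀² + 2aΔx = 29.0² + 2·1.3·258 = 1510 → v = 38.9 m/s
t = (v − v₀)/a = (38.9 − 29.0)/1.3 = 7.60 s

Phase 2 (constant speed): v₀ = 38.9 m/s, a = 0 m/s².
v = v₀ + at = 38.9 + (0)(14.5) = 38.9 m/s
Δx = v₀t + ½at² = 38.9·14.5 + 0.5·0·14.5² = 564 m
Total time = 7.60 + 14.5 = 22.1 s

22.10 s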